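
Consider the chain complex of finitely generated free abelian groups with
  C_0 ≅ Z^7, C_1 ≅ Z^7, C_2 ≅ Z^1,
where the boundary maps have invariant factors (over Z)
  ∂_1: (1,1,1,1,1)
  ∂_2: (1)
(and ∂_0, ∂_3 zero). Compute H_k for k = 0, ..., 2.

H_0 = Z^2,  H_1 = Z,  H_2 = 0.

H_0: b_0 = 7 − 0 − 5 = 2; torsion from ∂_1 factors > 1: none. So H_0 = Z^2.
H_1: b_1 = 7 − 5 − 1 = 1; torsion from ∂_2 factors > 1: none. So H_1 = Z.
H_2: b_2 = 1 − 1 − 0 = 0; torsion from ∂_3 factors > 1: none. So H_2 = 0.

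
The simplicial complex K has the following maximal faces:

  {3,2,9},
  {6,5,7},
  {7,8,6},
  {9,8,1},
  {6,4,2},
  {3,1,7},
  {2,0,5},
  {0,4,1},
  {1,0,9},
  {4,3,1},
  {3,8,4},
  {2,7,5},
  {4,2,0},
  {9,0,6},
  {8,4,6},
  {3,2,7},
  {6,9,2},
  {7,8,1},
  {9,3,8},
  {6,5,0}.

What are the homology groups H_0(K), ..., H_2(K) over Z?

We work with the vertex ordering 0 < 1 < 2 < 3 < 4 < 5 < 6 < 7 < 8 < 9. The simplices of K, each written with vertices in increasing order, are:

  0-simplices (10): [0], [1], [2], [3], [4], [5], [6], [7], [8], [9]
  1-simplices (30): (30 of them)
  2-simplices (20): (20 of them)

giving chain groups C_0 ≅ Z^10, C_1 ≅ Z^30, C_2 ≅ Z^20.

Boundary ∂_1: C_1 → C_0 maps an edge to its endpoints' difference, ∂[p,q] = q − p. For instance
  ∂[6,8] = [8] − [6].
The resulting 10×30 matrix has rank 9, and its Smith normal form has invariant factors (1,1,1,1,1,1,1,1,1).

Boundary ∂_2: C_2 → C_1 sends each 2-simplex [p,q,r] to [q,r] − [p,r] + [p,q]. For instance
  ∂[0,2,5] = [2,5] − [0,5] + [0,2],
  ∂[0,1,4] = [1,4] − [0,4] + [0,1].
The 30×20 boundary matrix has rank 20 and Smith normal form diag(1,1,1,1,1,1,1,1,1,1,1,1,1,1,1,1,1,1,1,2).

Now H_k = ker ∂_k / im ∂_{k+1}, so:

  H_0: rank C_0 − rank ∂_1 = 10 − 9 = 1, and the invariant factors of ∂_1 are all 1, so H_0 = Z.
  H_1: rank ker ∂_1 − rank ∂_2 = (30 − 9) − 20 = 1, and ∂_2 has invariant factor 2 > 1, so H_1 = Z ⊕ Z/2Z.
  H_2: rank ker ∂_2 − rank ∂_3 = (20 − 20) − 0 = 0, and there is no ∂_3, so H_2 = 0.

(K is a triangulation of the Klein bottle.)

H_0 ≅ Z,  H_1 ≅ Z ⊕ Z/2Z,  H_2 = 0.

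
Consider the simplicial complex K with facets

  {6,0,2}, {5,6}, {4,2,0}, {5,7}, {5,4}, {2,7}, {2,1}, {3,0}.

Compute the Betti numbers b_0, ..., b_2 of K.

b_0 = 1, b_1 = 2, b_2 = 0.

Take the total order 0 < 1 < 2 < 3 < 4 < 5 < 6 < 7 on the vertex set. Then K (dimension 2) consists of the simplices:

  0-simplices (8): [0], [1], [2], [3], [4], [5], [6], [7]
  1-simplices (11): [0,2], [0,3], [0,4], [0,6], [1,2], [2,4], [2,6], [2,7], [4,5], [5,6], [5,7]
  2-simplices (2): [0,2,4], [0,2,6]

so the chain groups are C_0 ≅ Z^8, C_1 ≅ Z^11, C_2 ≅ Z^2.

Boundary ∂_1: C_1 → C_0 sends each edge [p,q] (with p < q) to q − p. For instance
  ∂[5,6] = [6] − [5].
The 8×11 boundary matrix has rank 7 and Smith normal form diag(1,1,1,1,1,1,1).

The boundary map ∂_2: C_2 → C_1 maps a triangle to the signed sum of its edges. For instance
  ∂[0,2,4] = [2,4] − [0,4] + [0,2],
  ∂[0,2,6] = [2,6] − [0,6] + [0,2].
The 11×2 boundary matrix has rank 2 and Smith normal form diag(1,1).

Computing H_k = (kernel of ∂_k) / (image of ∂_{k+1}):

  H_0: rank C_0 − rank ∂_1 = 8 − 7 = 1, and the invariant factors of ∂_1 are all 1, so H_0 ≅ Z.
  H_1: rank ker ∂_1 − rank ∂_2 = (11 − 7) − 2 = 2, and the invariant factors of ∂_2 are all 1, so H_1 ≅ Z^2.
  H_2: rank ker ∂_2 − rank ∂_3 = (2 − 2) − 0 = 0, and there is no ∂_3, so H_2 ≅ 0.

Hence the Betti numbers are b_0 = 1, b_1 = 2, b_2 = 0.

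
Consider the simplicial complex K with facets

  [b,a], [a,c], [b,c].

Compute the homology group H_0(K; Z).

Take the total order a < b < c on the vertex set. Then K (dimension 1) consists of the simplices:

  0-simplices (3): a, b, c
  1-simplices (3): ab, ac, bc

Hence C_0 ≅ Z^3, C_1 ≅ Z^3.

∂_1: C_1 → C_0 sends each edge [p,q] (with p < q) to q − p. For instance
  ∂bc = c − b.
The 3×3 boundary matrix has rank 2 and Smith normal form diag(1,1).

Reading off H_k = ker ∂_k / im ∂_{k+1}:

  H_0: rank C_0 − rank ∂_1 = 3 − 2 = 1, and the invariant factors of ∂_1 are all 1, so H_0 = Z.

H_0 = Z.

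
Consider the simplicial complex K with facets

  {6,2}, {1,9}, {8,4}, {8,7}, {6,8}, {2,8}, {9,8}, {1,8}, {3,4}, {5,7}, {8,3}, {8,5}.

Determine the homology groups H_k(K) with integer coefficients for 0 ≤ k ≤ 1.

Order the vertices as 1 < 2 < 3 < 4 < 5 < 6 < 7 < 8 < 9. Listing each simplex with vertices in this order, K has dimension 1 with simplices:

  0-simplices (9): [1], [2], [3], [4], [5], [6], [7], [8], [9]
  1-simplices (12): [1,8], [1,9], [2,6], [2,8], [3,4], [3,8], [4,8], [5,7], [5,8], [6,8], [7,8], [8,9]

Hence C_0 ≅ Z^9, C_1 ≅ Z^12.

∂_1: C_1 → C_0 sends each edge [p,q] (with p < q) to q − p. For instance
  ∂[5,8] = [8] − [5].
The resulting 9×12 matrix has rank 8, and its Smith normal form has invariant factors (1,1,1,1,1,1,1,1).

From H_k ≅ ker(∂_k) / im(∂_{k+1}) we obtain:

  H_0: rank C_0 − rank ∂_1 = 9 − 8 = 1, and the invariant factors of ∂_1 are all 1, so H_0 ≅ Z.
  H_1: rank ker ∂_1 − rank ∂_2 = (12 − 8) − 0 = 4, and there is no ∂_2, so H_1 ≅ Z^4.

H_0 ≅ Z,  H_1 ≅ Z^4.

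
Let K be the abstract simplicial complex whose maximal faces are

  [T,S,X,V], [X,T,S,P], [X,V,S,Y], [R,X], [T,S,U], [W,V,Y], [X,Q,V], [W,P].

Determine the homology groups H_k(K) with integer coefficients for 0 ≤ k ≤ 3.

H_0 ≅ Z,  H_1 ≅ Z,  H_2 = 0,  H_3 = 0.

Fix the vertex order P < Q < R < S < T < U < V < W < X < Y and write every simplex with vertices in increasing order. Then dim K = 3 and the simplices of K are:

  0-simplices (10): P, Q, R, S, T, U, V, W, X, Y
  1-simplices (20): PS, PT, PW, PX, QV, QX, RX, ST, SU, SV, SX, SY, TU, TV, TX, VW, VX, VY, WY, XY
  2-simplices (13): PST, PSX, PTX, QVX, STU, STV, STX, SVX, SVY, SXY, TVX, VWY, VXY
  3-simplices (3): PSTX, STVX, SVXY

giving chain groups C_0 ≅ Z^10, C_1 ≅ Z^20, C_2 ≅ Z^13, C_3 ≅ Z^3.

Boundary ∂_1: C_1 → C_0 sends each edge [p,q] (with p < q) to q − p. For instance
  ∂RX = X − R.
As a 10×20 matrix over Z this has rank 9, with invariant factors (1,1,1,1,1,1,1,1,1).

The boundary map ∂_2: C_2 → C_1 maps a triangle to the signed sum of its edges. For instance
  ∂SVX = VX − SX + SV,
  ∂VWY = WY − VY + VW.
The 20×13 boundary matrix has rank 10 and Smith normal form diag(1,1,1,1,1,1,1,1,1,1).

Boundary ∂_3: C_3 → C_2 sends each 3-simplex σ to the alternating sum Σ_i (−1)^i (σ with its i-th vertex removed). For instance
  ∂SVXY = VXY − SXY + SVY − SVX,
  ∂STVX = TVX − SVX + STX − STV.
As a 13×3 matrix over Z this has rank 3, with invariant factors (1,1,1).

Computing H_k = (kernel of ∂_k) / (image of ∂_{k+1}):

  H_0: rank C_0 − rank ∂_1 = 10 − 9 = 1, and the invariant factors of ∂_1 are all 1, so H_0 = Z.
  H_1: rank ker ∂_1 − rank ∂_2 = (20 − 9) − 10 = 1, and the invariant factors of ∂_2 are all 1, so H_1 = Z.
  H_2: rank ker ∂_2 − rank ∂_3 = (13 − 10) − 3 = 0, and the invariant factors of ∂_3 are all 1, so H_2 = 0.
  H_3: rank ker ∂_3 − rank ∂_4 = (3 − 3) − 0 = 0, and there is no ∂_4, so H_3 = 0.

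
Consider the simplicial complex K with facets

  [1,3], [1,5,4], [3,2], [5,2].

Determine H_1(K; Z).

K has 5 vertices, 6 edges, 1 triangle.
rank ∂_1 = 4, rank ∂_2 = 1 ⇒ b_1 = 6 − 4 − 1 = 1; all invariant factors of ∂_2 are 1 so no torsion. So H_1 ≅ Z.

H_1 = Z.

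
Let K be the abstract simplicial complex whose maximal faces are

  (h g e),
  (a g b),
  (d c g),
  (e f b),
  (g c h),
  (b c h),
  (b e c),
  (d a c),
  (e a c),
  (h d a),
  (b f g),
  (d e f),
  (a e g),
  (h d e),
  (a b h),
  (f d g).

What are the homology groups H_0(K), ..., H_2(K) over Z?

K has 8 vertices, 24 edges, 16 triangles.
rank ∂_0 = 0, rank ∂_1 = 7 ⇒ b_0 = 8 − 0 − 7 = 1; all invariant factors of ∂_1 are 1 so no torsion. So H_0 ≅ Z.
rank ∂_1 = 7, rank ∂_2 = 15 ⇒ b_1 = 24 − 7 − 15 = 2; all invariant factors of ∂_2 are 1 so no torsion. So H_1 ≅ Z^2.
rank ∂_2 = 15, rank ∂_3 = 0 ⇒ b_2 = 16 − 15 − 0 = 1. So H_2 ≅ Z.

H_0 = Z,  H_1 = Z^2,  H_2 = Z.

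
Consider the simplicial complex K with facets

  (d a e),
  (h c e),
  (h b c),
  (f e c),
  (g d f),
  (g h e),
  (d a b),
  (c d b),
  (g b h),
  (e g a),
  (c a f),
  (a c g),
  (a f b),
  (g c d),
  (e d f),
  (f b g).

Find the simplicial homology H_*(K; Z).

K has 8 vertices, 24 edges, 16 triangles.
rank ∂_0 = 0, rank ∂_1 = 7 ⇒ b_0 = 8 − 0 − 7 = 1; all invariant factors of ∂_1 are 1 so no torsion. So H_0 ≅ Z.
rank ∂_1 = 7, rank ∂_2 = 15 ⇒ b_1 = 24 − 7 − 15 = 2; all invariant factors of ∂_2 are 1 so no torsion. So H_1 ≅ Z^2.
rank ∂_2 = 15, rank ∂_3 = 0 ⇒ b_2 = 16 − 15 − 0 = 1. So H_2 ≅ Z.

H_0 = Z,  H_1 = Z^2,  H_2 = Z.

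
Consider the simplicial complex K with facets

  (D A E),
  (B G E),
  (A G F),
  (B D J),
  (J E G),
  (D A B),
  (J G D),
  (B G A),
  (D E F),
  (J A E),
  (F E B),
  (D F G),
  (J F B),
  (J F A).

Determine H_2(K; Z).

Fix the vertex order A < B < D < E < F < G < J and write every simplex with vertices in increasing order. Then dim K = 2 and the simplices of K are:

  0-simplices (7): A, B, D, E, F, G, J
  1-simplices (21): AB, AD, AE, AF, AG, AJ, BD, BE, BF, BG, BJ, DE, DF, DG, DJ, EF, EG, EJ, FG, FJ, GJ
  2-simplices (14): ABD, ABG, ADE, AEJ, AFG, AFJ, BDJ, BEF, BEG, BFJ, DEF, DFG, DGJ, EGJ

so the chain groups are C_0 ≅ Z^7, C_1 ≅ Z^21, C_2 ≅ Z^14.

Boundary ∂_1: C_1 → C_0 sends each edge [p,q] (with p < q) to q − p.
This gives a 7×21 integer matrix of rank 6; reducing to Smith normal form yields diagonal entries (1,1,1,1,1,1).

∂_2: C_2 → C_1 maps a triangle to the signed sum of its edges. For instance
  ∂EGJ = GJ − EJ + EG,
  ∂AFJ = FJ − AJ + AF.
As a 21×14 matrix over Z this has rank 13, with invariant factors (1,1,1,1,1,1,1,1,1,1,1,1,1).

Now H_k = ker ∂_k / im ∂_{k+1}, so:

  H_2: rank ker ∂_2 − rank ∂_3 = (14 − 13) − 0 = 1, and there is no ∂_3, so H_2 ≅ Z.

H_2 ≅ Z.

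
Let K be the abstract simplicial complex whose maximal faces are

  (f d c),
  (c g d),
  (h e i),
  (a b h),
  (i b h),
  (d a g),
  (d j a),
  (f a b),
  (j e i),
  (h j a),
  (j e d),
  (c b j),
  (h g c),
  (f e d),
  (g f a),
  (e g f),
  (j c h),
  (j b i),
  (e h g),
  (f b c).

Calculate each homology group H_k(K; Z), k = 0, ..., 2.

Take the total order a < b < c < d < e < f < g < h < i < j on the vertex set. Then K (dimension 2) consists of the simplices:

  0-simplices (10): a, b, c, d, e, f, g, h, i, j
  1-simplices (30): ab, ad, af, ag, ah, aj, bc, bf, bh, bi, bj, cd, cf, cg, ch, cj, de, df, dg, dj, ef, eg, eh, ei, ej, fg, gh, hi, hj, ij
  2-simplices (20): abf, abh, adg, adj, afg, ahj, bcf, bcj, bhi, bij, cdf, cdg, cgh, chj, def, dej, efg, egh, ehi, eij

giving chain groups C_0 ≅ Z^10, C_1 ≅ Z^30, C_2 ≅ Z^20.

Boundary ∂_1: C_1 → C_0 maps an edge to its endpoints' difference, ∂[p,q] = q − p.
This gives a 10×30 integer matrix of rank 9; reducing to Smith normal form yields diagonal entries (1,1,1,1,1,1,1,1,1).

∂_2: C_2 → C_1 maps a triangle to the signed sum of its edges. For instance
  ∂efg = fg − eg + ef,
  ∂bhi = hi − bi + bh.
The resulting 30×20 matrix has rank 20, and its Smith normal form has invariant factors (1,1,1,1,1,1,1,1,1,1,1,1,1,1,1,1,1,1,1,2).

Now H_k = ker ∂_k / im ∂_{k+1}, so:

  H_0: rank C_0 − rank ∂_1 = 10 − 9 = 1, and the invariant factors of ∂_1 are all 1, so H_0 = Z.
  H_1: rank ker ∂_1 − rank ∂_2 = (30 − 9) − 20 = 1, and ∂_2 has invariant factor 2 > 1, so H_1 = Z ⊕ Z_2.
  H_2: rank ker ∂_2 − rank ∂_3 = (20 − 20) − 0 = 0, and there is no ∂_3, so H_2 = 0.

As a check, the Euler characteristic is 10 − 30 + 20 = 0, which agrees with 1 − 1 + 0 = 0.

H_0 ≅ Z,  H_1 ≅ Z ⊕ Z_2,  H_2 = 0.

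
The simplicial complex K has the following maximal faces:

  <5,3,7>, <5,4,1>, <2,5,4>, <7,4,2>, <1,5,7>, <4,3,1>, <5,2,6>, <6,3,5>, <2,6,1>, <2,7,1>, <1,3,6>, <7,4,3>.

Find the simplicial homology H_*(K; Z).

We work with the vertex ordering 1 < 2 < 3 < 4 < 5 < 6 < 7. The simplices of K, each written with vertices in increasing order, are:

  0-simplices (7): [1], [2], [3], [4], [5], [6], [7]
  1-simplices (18): [1,2], [1,3], [1,4], [1,5], [1,6], [1,7], [2,4], [2,5], [2,6], [2,7], [3,4], [3,5], [3,6], [3,7], [4,5], [4,7], [5,6], [5,7]
  2-simplices (12): [1,2,6], [1,2,7], [1,3,4], [1,3,6], [1,4,5], [1,5,7], [2,4,5], [2,4,7], [2,5,6], [3,4,7], [3,5,6], [3,5,7]

so the chain groups are C_0 ≅ Z^7, C_1 ≅ Z^18, C_2 ≅ Z^12.

∂_1: C_1 → C_0 maps an edge to its endpoints' difference, ∂[p,q] = q − p. For instance
  ∂[1,7] = [7] − [1].
This gives a 7×18 integer matrix of rank 6; reducing to Smith normal form yields diagonal entries (1,1,1,1,1,1).

The boundary map ∂_2: C_2 → C_1 acts by ∂[p,q,r] = [q,r] − [p,r] + [p,q]. For instance
  ∂[1,3,6] = [3,6] − [1,6] + [1,3],
  ∂[1,4,5] = [4,5] − [1,5] + [1,4].
The resulting 18×12 matrix has rank 12, and its Smith normal form has invariant factors (1,1,1,1,1,1,1,1,1,1,1,2).

From H_k ≅ ker(∂_k) / im(∂_{k+1}) we obtain:

  H_0: rank C_0 − rank ∂_1 = 7 − 6 = 1, and the invariant factors of ∂_1 are all 1, so H_0 = Z.
  H_1: rank ker ∂_1 − rank ∂_2 = (18 − 6) − 12 = 0, and ∂_2 has invariant factor 2 > 1, so H_1 = Z/2.
  H_2: rank ker ∂_2 − rank ∂_3 = (12 − 12) − 0 = 0, and there is no ∂_3, so H_2 = 0.

(K is a triangulation of the real projective plane RP^2.)

H_0 = Z,  H_1 = Z/2,  H_2 = 0.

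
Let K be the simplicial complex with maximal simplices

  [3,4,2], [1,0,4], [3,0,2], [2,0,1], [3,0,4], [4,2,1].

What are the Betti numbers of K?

K has 5 vertices, 9 edges, 6 triangles.
rank ∂_0 = 0, rank ∂_1 = 4 ⇒ b_0 = 5 − 0 − 4 = 1; all invariant factors of ∂_1 are 1 so no torsion. So H_0 = Z.
rank ∂_1 = 4, rank ∂_2 = 5 ⇒ b_1 = 9 − 4 − 5 = 0; all invariant factors of ∂_2 are 1 so no torsion. So H_1 = 0.
rank ∂_2 = 5, rank ∂_3 = 0 ⇒ b_2 = 6 − 5 − 0 = 1. So H_2 = Z.

b_0 = 1, b_1 = 0, b_2 = 1.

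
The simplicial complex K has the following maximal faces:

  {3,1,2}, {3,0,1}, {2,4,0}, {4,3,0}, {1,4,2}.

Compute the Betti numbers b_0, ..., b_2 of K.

Take the total order 0 < 1 < 2 < 3 < 4 on the vertex set. Then K (dimension 2) consists of the simplices:

  0-simplices (5): [0], [1], [2], [3], [4]
  1-simplices (10): [0,1], [0,2], [0,3], [0,4], [1,2], [1,3], [1,4], [2,3], [2,4], [3,4]
  2-simplices (5): [0,1,3], [0,2,4], [0,3,4], [1,2,3], [1,2,4]

giving chain groups C_0 ≅ Z^5, C_1 ≅ Z^10, C_2 ≅ Z^5.

Boundary ∂_1: C_1 → C_0 is given by ∂[p,q] = [q] − [p].
This gives a 5×10 integer matrix of rank 4; reducing to Smith normal form yields diagonal entries (1,1,1,1).

∂_2: C_2 → C_1 sends each 2-simplex [p,q,r] to [q,r] − [p,r] + [p,q]. For instance
  ∂[1,2,4] = [2,4] − [1,4] + [1,2],
  ∂[0,1,3] = [1,3] − [0,3] + [0,1].
As a 10×5 matrix over Z this has rank 5, with invariant factors (1,1,1,1,1).

Reading off H_k = ker ∂_k / im ∂_{k+1}:

  H_0: rank C_0 − rank ∂_1 = 5 − 4 = 1, and the invariant factors of ∂_1 are all 1, so H_0 = Z.
  H_1: rank ker ∂_1 − rank ∂_2 = (10 − 4) − 5 = 1, and the invariant factors of ∂_2 are all 1, so H_1 = Z.
  H_2: rank ker ∂_2 − rank ∂_3 = (5 − 5) − 0 = 0, and there is no ∂_3, so H_2 = 0.

Hence the Betti numbers are b_0 = 1, b_1 = 1, b_2 = 0.

b_0 = 1, b_1 = 1, b_2 = 0.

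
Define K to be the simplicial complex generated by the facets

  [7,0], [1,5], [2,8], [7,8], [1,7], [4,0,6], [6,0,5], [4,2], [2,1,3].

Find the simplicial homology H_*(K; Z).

Order the vertices as 0 < 1 < 2 < 3 < 4 < 5 < 6 < 7 < 8. Listing each simplex with vertices in this order, K has dimension 2 with simplices:

  0-simplices (9): [0], [1], [2], [3], [4], [5], [6], [7], [8]
  1-simplices (14): [0,4], [0,5], [0,6], [0,7], [1,2], [1,3], [1,5], [1,7], [2,3], [2,4], [2,8], [4,6], [5,6], [7,8]
  2-simplices (3): [0,4,6], [0,5,6], [1,2,3]

so the chain groups are C_0 ≅ Z^9, C_1 ≅ Z^14, C_2 ≅ Z^3.

∂_1: C_1 → C_0 maps an edge to its endpoints' difference, ∂[p,q] = q − p. For instance
  ∂[1,5] = [5] − [1].
As a 9×14 matrix over Z this has rank 8, with invariant factors (1,1,1,1,1,1,1,1).

Boundary ∂_2: C_2 → C_1 acts by ∂[p,q,r] = [q,r] − [p,r] + [p,q]. For instance
  ∂[0,4,6] = [4,6] − [0,6] + [0,4],
  ∂[0,5,6] = [5,6] − [0,6] + [0,5].
The 14×3 boundary matrix has rank 3 and Smith normal form diag(1,1,1).

Reading off H_k = ker ∂_k / im ∂_{k+1}:

  H_0: rank C_0 − rank ∂_1 = 9 − 8 = 1, and the invariant factors of ∂_1 are all 1, so H_0 ≅ Z.
  H_1: rank ker ∂_1 − rank ∂_2 = (14 − 8) − 3 = 3, and the invariant factors of ∂_2 are all 1, so H_1 ≅ Z^3.
  H_2: rank ker ∂_2 − rank ∂_3 = (3 − 3) − 0 = 0, and there is no ∂_3, so H_2 ≅ 0.

H_0 = Z,  H_1 = Z^3,  H_2 = 0.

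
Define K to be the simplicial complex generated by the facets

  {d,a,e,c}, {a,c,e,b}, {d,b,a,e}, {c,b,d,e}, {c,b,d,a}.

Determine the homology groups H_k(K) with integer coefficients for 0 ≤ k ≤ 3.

H_0 = Z,  H_1 = 0,  H_2 = 0,  H_3 = Z.

Fix the vertex order a < b < c < d < e and write every simplex with vertices in increasing order. Then dim K = 3 and the simplices of K are:

  0-simplices (5): a, b, c, d, e
  1-simplices (10): ab, ac, ad, ae, bc, bd, be, cd, ce, de
  2-simplices (10): abc, abd, abe, acd, ace, ade, bcd, bce, bde, cde
  3-simplices (5): abcd, abce, abde, acde, bcde

so the chain groups are C_0 ≅ Z^5, C_1 ≅ Z^10, C_2 ≅ Z^10, C_3 ≅ Z^5.

Boundary ∂_1: C_1 → C_0 maps an edge to its endpoints' difference, ∂[p,q] = q − p. For instance
  ∂ad = d − a.
This gives a 5×10 integer matrix of rank 4; reducing to Smith normal form yields diagonal entries (1,1,1,1).

The boundary map ∂_2: C_2 → C_1 acts by ∂[p,q,r] = [q,r] − [p,r] + [p,q]. For instance
  ∂bde = de − be + bd,
  ∂cde = de − ce + cd.
As a 10×10 matrix over Z this has rank 6, with invariant factors (1,1,1,1,1,1).

∂_3: C_3 → C_2 sends each 3-simplex σ to the alternating sum Σ_i (−1)^i (σ with its i-th vertex removed). For instance
  ∂abde = bde − ade + abe − abd,
  ∂bcde = cde − bde + bce − bcd.
The resulting 10×5 matrix has rank 4, and its Smith normal form has invariant factors (1,1,1,1).

Reading off H_k = ker ∂_k / im ∂_{k+1}:

  H_0: rank C_0 − rank ∂_1 = 5 − 4 = 1, and the invariant factors of ∂_1 are all 1, so H_0 = Z.
  H_1: rank ker ∂_1 − rank ∂_2 = (10 − 4) − 6 = 0, and the invariant factors of ∂_2 are all 1, so H_1 = 0.
  H_2: rank ker ∂_2 − rank ∂_3 = (10 − 6) − 4 = 0, and the invariant factors of ∂_3 are all 1, so H_2 = 0.
  H_3: rank ker ∂_3 − rank ∂_4 = (5 − 4) − 0 = 1, and there is no ∂_4, so H_3 = Z.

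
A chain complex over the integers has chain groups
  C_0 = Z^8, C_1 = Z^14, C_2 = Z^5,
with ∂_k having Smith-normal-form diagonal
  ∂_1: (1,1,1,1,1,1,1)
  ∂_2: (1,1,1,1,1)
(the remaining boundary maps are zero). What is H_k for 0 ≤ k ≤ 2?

H_0: b_0 = 8 − 0 − 7 = 1; torsion from ∂_1 factors > 1: none. So H_0 = Z.
H_1: b_1 = 14 − 7 − 5 = 2; torsion from ∂_2 factors > 1: none. So H_1 = Z^2.
H_2: b_2 = 5 − 5 − 0 = 0; torsion from ∂_3 factors > 1: none. So H_2 = 0.

H_0 = Z,  H_1 = Z^2,  H_2 = 0.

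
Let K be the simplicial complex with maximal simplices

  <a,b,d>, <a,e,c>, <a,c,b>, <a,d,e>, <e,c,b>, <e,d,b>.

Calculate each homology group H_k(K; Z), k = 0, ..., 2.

Take the total order a < b < c < d < e on the vertex set. Then K (dimension 2) consists of the simplices:

  0-simplices (5): a, b, c, d, e
  1-simplices (9): ab, ac, ad, ae, bc, bd, be, ce, de
  2-simplices (6): abc, abd, ace, ade, bce, bde

so the chain groups are C_0 ≅ Z^5, C_1 ≅ Z^9, C_2 ≅ Z^6.

The boundary map ∂_1: C_1 → C_0 maps an edge to its endpoints' difference, ∂[p,q] = q − p. For instance
  ∂ae = e − a.
The 5×9 boundary matrix has rank 4 and Smith normal form diag(1,1,1,1).

The boundary map ∂_2: C_2 → C_1 sends each 2-simplex [p,q,r] to [q,r] − [p,r] + [p,q]. For instance
  ∂bce = ce − be + bc,
  ∂bde = de − be + bd.
The 9×6 boundary matrix has rank 5 and Smith normal form diag(1,1,1,1,1).

Reading off H_k = ker ∂_k / im ∂_{k+1}:

  H_0: rank C_0 − rank ∂_1 = 5 − 4 = 1, and the invariant factors of ∂_1 are all 1, so H_0 ≅ Z.
  H_1: rank ker ∂_1 − rank ∂_2 = (9 − 4) − 5 = 0, and the invariant factors of ∂_2 are all 1, so H_1 ≅ 0.
  H_2: rank ker ∂_2 − rank ∂_3 = (6 − 5) − 0 = 1, and there is no ∂_3, so H_2 ≅ Z.

H_0 = Z,  H_1 = 0,  H_2 = Z.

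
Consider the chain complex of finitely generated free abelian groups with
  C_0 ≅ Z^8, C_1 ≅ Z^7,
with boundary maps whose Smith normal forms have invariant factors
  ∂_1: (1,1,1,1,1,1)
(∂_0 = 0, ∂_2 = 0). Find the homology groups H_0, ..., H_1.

H_0 = Z^2,  H_1 = Z.

H_0: b_0 = 8 − 0 − 6 = 2; torsion from ∂_1 factors > 1: none. So H_0 = Z^2.
H_1: b_1 = 7 − 6 − 0 = 1; torsion from ∂_2 factors > 1: none. So H_1 = Z.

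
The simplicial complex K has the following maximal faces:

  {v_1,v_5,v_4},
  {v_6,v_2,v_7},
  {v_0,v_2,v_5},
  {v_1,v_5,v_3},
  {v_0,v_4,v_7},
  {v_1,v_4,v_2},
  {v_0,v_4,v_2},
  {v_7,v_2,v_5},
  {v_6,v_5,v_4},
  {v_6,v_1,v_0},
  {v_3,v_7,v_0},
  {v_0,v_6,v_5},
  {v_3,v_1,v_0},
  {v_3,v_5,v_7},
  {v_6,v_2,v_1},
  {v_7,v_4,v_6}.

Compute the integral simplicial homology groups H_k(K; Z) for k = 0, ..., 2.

Fix the vertex order v_0 < v_1 < v_2 < v_3 < v_4 < v_5 < v_6 < v_7 and write every simplex with vertices in increasing order. Then dim K = 2 and the simplices of K are:

  0-simplices (8): [v_0], [v_1], [v_2], [v_3], [v_4], [v_5], [v_6], [v_7]
  1-simplices (24): (24 of them)
  2-simplices (16): (16 of them)

giving chain groups C_0 ≅ Z^8, C_1 ≅ Z^24, C_2 ≅ Z^16.

The boundary map ∂_1: C_1 → C_0 sends each edge [p,q] (with p < q) to q − p.
This gives a 8×24 integer matrix of rank 7; reducing to Smith normal form yields diagonal entries (1,1,1,1,1,1,1).

Boundary ∂_2: C_2 → C_1 acts by ∂[p,q,r] = [q,r] − [p,r] + [p,q]. For instance
  ∂[v_0,v_5,v_6] = [v_5,v_6] − [v_0,v_6] + [v_0,v_5],
  ∂[v_4,v_5,v_6] = [v_5,v_6] − [v_4,v_6] + [v_4,v_5].
This gives a 24×16 integer matrix of rank 15; reducing to Smith normal form yields diagonal entries (1,1,1,1,1,1,1,1,1,1,1,1,1,1,1).

Reading off H_k = ker ∂_k / im ∂_{k+1}:

  H_0: rank C_0 − rank ∂_1 = 8 − 7 = 1, and the invariant factors of ∂_1 are all 1, so H_0 ≅ Z.
  H_1: rank ker ∂_1 − rank ∂_2 = (24 − 7) − 15 = 2, and the invariant factors of ∂_2 are all 1, so H_1 ≅ Z^2.
  H_2: rank ker ∂_2 − rank ∂_3 = (16 − 15) − 0 = 1, and there is no ∂_3, so H_2 ≅ Z.

As a check, the Euler characteristic is 8 − 24 + 16 = 0, which agrees with 1 − 2 + 1 = 0.

H_0 ≅ Z,  H_1 ≅ Z^2,  H_2 ≅ Z.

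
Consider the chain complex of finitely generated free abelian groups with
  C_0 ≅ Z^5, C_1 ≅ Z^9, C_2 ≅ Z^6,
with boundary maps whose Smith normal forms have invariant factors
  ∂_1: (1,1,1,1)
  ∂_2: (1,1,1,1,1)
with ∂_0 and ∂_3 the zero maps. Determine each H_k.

H_0: b_0 = 5 − 0 − 4 = 1; torsion from ∂_1 factors > 1: none. So H_0 ≅ Z.
H_1: b_1 = 9 − 4 − 5 = 0; torsion from ∂_2 factors > 1: none. So H_1 ≅ 0.
H_2: b_2 = 6 − 5 − 0 = 1; torsion from ∂_3 factors > 1: none. So H_2 ≅ Z.

H_0 ≅ Z,  H_1 = 0,  H_2 ≅ Z.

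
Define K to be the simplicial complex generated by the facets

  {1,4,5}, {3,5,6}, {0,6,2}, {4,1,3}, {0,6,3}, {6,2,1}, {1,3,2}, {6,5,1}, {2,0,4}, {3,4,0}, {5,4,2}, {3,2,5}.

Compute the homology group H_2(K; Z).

Order the vertices as 0 < 1 < 2 < 3 < 4 < 5 < 6. Listing each simplex with vertices in this order, K has dimension 2 with simplices:

  0-simplices (7): [0], [1], [2], [3], [4], [5], [6]
  1-simplices (18): [0,2], [0,3], [0,4], [0,6], [1,2], [1,3], [1,4], [1,5], [1,6], [2,3], [2,4], [2,5], [2,6], [3,4], [3,5], [3,6], [4,5], [5,6]
  2-simplices (12): [0,2,4], [0,2,6], [0,3,4], [0,3,6], [1,2,3], [1,2,6], [1,3,4], [1,4,5], [1,5,6], [2,3,5], [2,4,5], [3,5,6]

Hence C_0 ≅ Z^7, C_1 ≅ Z^18, C_2 ≅ Z^12.

Boundary ∂_1: C_1 → C_0 is given by ∂[p,q] = [q] − [p]. For instance
  ∂[0,6] = [6] − [0].
This gives a 7×18 integer matrix of rank 6; reducing to Smith normal form yields diagonal entries (1,1,1,1,1,1).

Boundary ∂_2: C_2 → C_1 maps a triangle to the signed sum of its edges. For instance
  ∂[2,4,5] = [4,5] − [2,5] + [2,4],
  ∂[0,2,4] = [2,4] − [0,4] + [0,2].
The resulting 18×12 matrix has rank 12, and its Smith normal form has invariant factors (1,1,1,1,1,1,1,1,1,1,1,2).

From H_k ≅ ker(∂_k) / im(∂_{k+1}) we obtain:

  H_2: rank ker ∂_2 − rank ∂_3 = (12 − 12) − 0 = 0, and there is no ∂_3, so H_2 ≅ 0.

H_2 ≅ 0.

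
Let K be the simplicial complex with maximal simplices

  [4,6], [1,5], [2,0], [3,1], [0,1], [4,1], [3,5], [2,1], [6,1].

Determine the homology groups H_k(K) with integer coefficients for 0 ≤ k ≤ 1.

H_0 ≅ Z,  H_1 ≅ Z^3.

We work with the vertex ordering 0 < 1 < 2 < 3 < 4 < 5 < 6. The simplices of K, each written with vertices in increasing order, are:

  0-simplices (7): [0], [1], [2], [3], [4], [5], [6]
  1-simplices (9): [0,1], [0,2], [1,2], [1,3], [1,4], [1,5], [1,6], [3,5], [4,6]

giving chain groups C_0 ≅ Z^7, C_1 ≅ Z^9.

Boundary ∂_1: C_1 → C_0 is given by ∂[p,q] = [q] − [p].
As a 7×9 matrix over Z this has rank 6, with invariant factors (1,1,1,1,1,1).

From H_k ≅ ker(∂_k) / im(∂_{k+1}) we obtain:

  H_0: rank C_0 − rank ∂_1 = 7 − 6 = 1, and the invariant factors of ∂_1 are all 1, so H_0 ≅ Z.
  H_1: rank ker ∂_1 − rank ∂_2 = (9 − 6) − 0 = 3, and there is no ∂_2, so H_1 ≅ Z^3.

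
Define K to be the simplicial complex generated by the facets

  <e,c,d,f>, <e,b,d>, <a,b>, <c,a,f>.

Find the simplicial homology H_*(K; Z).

H_0 ≅ Z,  H_1 ≅ Z,  H_2 = 0,  H_3 = 0.

Take the total order a < b < c < d < e < f on the vertex set. Then K (dimension 3) consists of the simplices:

  0-simplices (6): a, b, c, d, e, f
  1-simplices (11): ab, ac, af, bd, be, cd, ce, cf, de, df, ef
  2-simplices (6): acf, bde, cde, cdf, cef, def
  3-simplices (1): cdef

Hence C_0 ≅ Z^6, C_1 ≅ Z^11, C_2 ≅ Z^6, C_3 ≅ Z^1.

Boundary ∂_1: C_1 → C_0 sends each edge [p,q] (with p < q) to q − p.
As a 6×11 matrix over Z this has rank 5, with invariant factors (1,1,1,1,1).

The boundary map ∂_2: C_2 → C_1 acts by ∂[p,q,r] = [q,r] − [p,r] + [p,q]. For instance
  ∂cef = ef − cf + ce,
  ∂bde = de − be + bd.
This gives a 11×6 integer matrix of rank 5; reducing to Smith normal form yields diagonal entries (1,1,1,1,1).

∂_3: C_3 → C_2 sends each 3-simplex σ to the alternating sum Σ_i (−1)^i (σ with its i-th vertex removed). For instance
  ∂cdef = def − cef + cdf − cde.
The 6×1 boundary matrix has rank 1 and Smith normal form diag(1).

Computing H_k = (kernel of ∂_k) / (image of ∂_{k+1}):

  H_0: rank C_0 − rank ∂_1 = 6 − 5 = 1, and the invariant factors of ∂_1 are all 1, so H_0 ≅ Z.
  H_1: rank ker ∂_1 − rank ∂_2 = (11 − 5) − 5 = 1, and the invariant factors of ∂_2 are all 1, so H_1 ≅ Z.
  H_2: rank ker ∂_2 − rank ∂_3 = (6 − 5) − 1 = 0, and the invariant factors of ∂_3 are all 1, so H_2 ≅ 0.
  H_3: rank ker ∂_3 − rank ∂_4 = (1 − 1) − 0 = 0, and there is no ∂_4, so H_3 ≅ 0.

As a check, the Euler characteristic is 6 − 11 + 6 − 1 = 0, which agrees with 1 − 1 + 0 − 0 = 0.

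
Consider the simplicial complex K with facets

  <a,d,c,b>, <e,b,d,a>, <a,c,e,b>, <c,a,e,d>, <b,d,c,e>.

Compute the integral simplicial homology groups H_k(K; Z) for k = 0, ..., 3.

H_0 ≅ Z,  H_1 = 0,  H_2 = 0,  H_3 ≅ Z.

Order the vertices as a < b < c < d < e. Listing each simplex with vertices in this order, K has dimension 3 with simplices:

  0-simplices (5): a, b, c, d, e
  1-simplices (10): ab, ac, ad, ae, bc, bd, be, cd, ce, de
  2-simplices (10): abc, abd, abe, acd, ace, ade, bcd, bce, bde, cde
  3-simplices (5): abcd, abce, abde, acde, bcde

so the chain groups are C_0 ≅ Z^5, C_1 ≅ Z^10, C_2 ≅ Z^10, C_3 ≅ Z^5.

∂_1: C_1 → C_0 sends each edge [p,q] (with p < q) to q − p.
The resulting 5×10 matrix has rank 4, and its Smith normal form has invariant factors (1,1,1,1).

∂_2: C_2 → C_1 sends each 2-simplex [p,q,r] to [q,r] − [p,r] + [p,q]. For instance
  ∂bde = de − be + bd,
  ∂acd = cd − ad + ac.
This gives a 10×10 integer matrix of rank 6; reducing to Smith normal form yields diagonal entries (1,1,1,1,1,1).

Boundary ∂_3: C_3 → C_2 sends each 3-simplex σ to the alternating sum Σ_i (−1)^i (σ with its i-th vertex removed). For instance
  ∂bcde = cde − bde + bce − bcd,
  ∂abce = bce − ace + abe − abc.
The 10×5 boundary matrix has rank 4 and Smith normal form diag(1,1,1,1).

Computing H_k = (kernel of ∂_k) / (image of ∂_{k+1}):

  H_0: rank C_0 − rank ∂_1 = 5 − 4 = 1, and the invariant factors of ∂_1 are all 1, so H_0 ≅ Z.
  H_1: rank ker ∂_1 − rank ∂_2 = (10 − 4) − 6 = 0, and the invariant factors of ∂_2 are all 1, so H_1 ≅ 0.
  H_2: rank ker ∂_2 − rank ∂_3 = (10 − 6) − 4 = 0, and the invariant factors of ∂_3 are all 1, so H_2 ≅ 0.
  H_3: rank ker ∂_3 − rank ∂_4 = (5 − 4) − 0 = 1, and there is no ∂_4, so H_3 ≅ Z.

As a check, the Euler characteristic is 5 − 10 + 10 − 5 = 0, which agrees with 1 − 0 + 0 − 1 = 0.
(K is a triangulation of the 3-sphere S^3.)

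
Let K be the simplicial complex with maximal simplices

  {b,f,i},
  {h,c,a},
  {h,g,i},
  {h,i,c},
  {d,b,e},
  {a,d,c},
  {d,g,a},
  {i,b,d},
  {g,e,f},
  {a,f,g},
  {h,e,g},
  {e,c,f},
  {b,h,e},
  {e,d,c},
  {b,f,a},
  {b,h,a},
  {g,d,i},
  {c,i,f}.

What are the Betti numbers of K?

b_0 = 1, b_1 = 2, b_2 = 1.

We work with the vertex ordering a < b < c < d < e < f < g < h < i. The simplices of K, each written with vertices in increasing order, are:

  0-simplices (9): a, b, c, d, e, f, g, h, i
  1-simplices (27): ab, ac, ad, af, ag, ah, bd, be, bf, bh, bi, cd, ce, cf, ch, ci, de, dg, di, ef, eg, eh, fg, fi, gh, gi, hi
  2-simplices (18): abf, abh, acd, ach, adg, afg, bde, bdi, beh, bfi, cde, cef, cfi, chi, dgi, efg, egh, ghi

giving chain groups C_0 ≅ Z^9, C_1 ≅ Z^27, C_2 ≅ Z^18.

The boundary map ∂_1: C_1 → C_0 is given by ∂[p,q] = [q] − [p].
This gives a 9×27 integer matrix of rank 8; reducing to Smith normal form yields diagonal entries (1,1,1,1,1,1,1,1).

The boundary map ∂_2: C_2 → C_1 acts by ∂[p,q,r] = [q,r] − [p,r] + [p,q]. For instance
  ∂chi = hi − ci + ch,
  ∂dgi = gi − di + dg.
This gives a 27×18 integer matrix of rank 17; reducing to Smith normal form yields diagonal entries (1,1,1,1,1,1,1,1,1,1,1,1,1,1,1,1,1).

From H_k ≅ ker(∂_k) / im(∂_{k+1}) we obtain:

  H_0: rank C_0 − rank ∂_1 = 9 − 8 = 1, and the invariant factors of ∂_1 are all 1, so H_0 ≅ Z.
  H_1: rank ker ∂_1 − rank ∂_2 = (27 − 8) − 17 = 2, and the invariant factors of ∂_2 are all 1, so H_1 ≅ Z^2.
  H_2: rank ker ∂_2 − rank ∂_3 = (18 − 17) − 0 = 1, and there is no ∂_3, so H_2 ≅ Z.

As a check, the Euler characteristic is 9 − 27 + 18 = 0, which agrees with 1 − 2 + 1 = 0.

Hence the Betti numbers are b_0 = 1, b_1 = 2, b_2 = 1.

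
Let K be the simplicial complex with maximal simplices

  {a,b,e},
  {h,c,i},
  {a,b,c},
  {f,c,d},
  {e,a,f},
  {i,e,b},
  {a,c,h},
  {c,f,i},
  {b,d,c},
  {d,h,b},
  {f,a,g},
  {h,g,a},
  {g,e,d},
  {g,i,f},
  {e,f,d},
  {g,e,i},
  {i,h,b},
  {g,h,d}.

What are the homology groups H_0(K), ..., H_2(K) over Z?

H_0 ≅ Z,  H_1 ≅ Z ⊕ Z/2,  H_2 = 0.

Order the vertices as a < b < c < d < e < f < g < h < i. Listing each simplex with vertices in this order, K has dimension 2 with simplices:

  0-simplices (9): a, b, c, d, e, f, g, h, i
  1-simplices (27): ab, ac, ae, af, ag, ah, bc, bd, be, bh, bi, cd, cf, ch, ci, de, df, dg, dh, ef, eg, ei, fg, fi, gh, gi, hi
  2-simplices (18): abc, abe, ach, aef, afg, agh, bcd, bdh, bei, bhi, cdf, cfi, chi, def, deg, dgh, egi, fgi

giving chain groups C_0 ≅ Z^9, C_1 ≅ Z^27, C_2 ≅ Z^18.

Boundary ∂_1: C_1 → C_0 maps an edge to its endpoints' difference, ∂[p,q] = q − p.
The resulting 9×27 matrix has rank 8, and its Smith normal form has invariant factors (1,1,1,1,1,1,1,1).

∂_2: C_2 → C_1 sends each 2-simplex [p,q,r] to [q,r] − [p,r] + [p,q]. For instance
  ∂fgi = gi − fi + fg,
  ∂dgh = gh − dh + dg.
The resulting 27×18 matrix has rank 18, and its Smith normal form has invariant factors (1,1,1,1,1,1,1,1,1,1,1,1,1,1,1,1,1,2).

Now H_k = ker ∂_k / im ∂_{k+1}, so:

  H_0: rank C_0 − rank ∂_1 = 9 − 8 = 1, and the invariant factors of ∂_1 are all 1, so H_0 = Z.
  H_1: rank ker ∂_1 − rank ∂_2 = (27 − 8) − 18 = 1, and ∂_2 has invariant factor 2 > 1, so H_1 = Z ⊕ Z/2.
  H_2: rank ker ∂_2 − rank ∂_3 = (18 − 18) − 0 = 0, and there is no ∂_3, so H_2 = 0.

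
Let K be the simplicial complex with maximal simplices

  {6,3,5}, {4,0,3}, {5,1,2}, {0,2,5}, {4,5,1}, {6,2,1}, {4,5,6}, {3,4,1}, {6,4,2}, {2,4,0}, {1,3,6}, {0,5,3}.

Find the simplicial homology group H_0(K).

H_0 = Z.

Order the vertices as 0 < 1 < 2 < 3 < 4 < 5 < 6. Listing each simplex with vertices in this order, K has dimension 2 with simplices:

  0-simplices (7): [0], [1], [2], [3], [4], [5], [6]
  1-simplices (18): [0,2], [0,3], [0,4], [0,5], [1,2], [1,3], [1,4], [1,5], [1,6], [2,4], [2,5], [2,6], [3,4], [3,5], [3,6], [4,5], [4,6], [5,6]
  2-simplices (12): [0,2,4], [0,2,5], [0,3,4], [0,3,5], [1,2,5], [1,2,6], [1,3,4], [1,3,6], [1,4,5], [2,4,6], [3,5,6], [4,5,6]

giving chain groups C_0 ≅ Z^7, C_1 ≅ Z^18, C_2 ≅ Z^12.

∂_1: C_1 → C_0 is given by ∂[p,q] = [q] − [p].
The 7×18 boundary matrix has rank 6 and Smith normal form diag(1,1,1,1,1,1).

∂_2: C_2 → C_1 sends each 2-simplex [p,q,r] to [q,r] − [p,r] + [p,q]. For instance
  ∂[1,3,4] = [3,4] − [1,4] + [1,3],
  ∂[1,4,5] = [4,5] − [1,5] + [1,4].
The 18×12 boundary matrix has rank 12 and Smith normal form diag(1,1,1,1,1,1,1,1,1,1,1,2).

Reading off H_k = ker ∂_k / im ∂_{k+1}:

  H_0: rank C_0 − rank ∂_1 = 7 − 6 = 1, and the invariant factors of ∂_1 are all 1, so H_0 = Z.

(K is a triangulation of the real projective plane RP^2.)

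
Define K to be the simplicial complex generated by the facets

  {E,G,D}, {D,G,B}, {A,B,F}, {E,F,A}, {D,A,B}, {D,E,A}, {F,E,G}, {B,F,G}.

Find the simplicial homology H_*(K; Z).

Fix the vertex order A < B < D < E < F < G and write every simplex with vertices in increasing order. Then dim K = 2 and the simplices of K are:

  0-simplices (6): A, B, D, E, F, G
  1-simplices (12): AB, AD, AE, AF, BD, BF, BG, DE, DG, EF, EG, FG
  2-simplices (8): ABD, ABF, ADE, AEF, BDG, BFG, DEG, EFG

Hence C_0 ≅ Z^6, C_1 ≅ Z^12, C_2 ≅ Z^8.

The boundary map ∂_1: C_1 → C_0 is given by ∂[p,q] = [q] − [p]. For instance
  ∂EG = G − E.
This gives a 6×12 integer matrix of rank 5; reducing to Smith normal form yields diagonal entries (1,1,1,1,1).

Boundary ∂_2: C_2 → C_1 maps a triangle to the signed sum of its edges. For instance
  ∂BDG = DG − BG + BD,
  ∂AEF = EF − AF + AE.
The 12×8 boundary matrix has rank 7 and Smith normal form diag(1,1,1,1,1,1,1).

Computing H_k = (kernel of ∂_k) / (image of ∂_{k+1}):

  H_0: rank C_0 − rank ∂_1 = 6 − 5 = 1, and the invariant factors of ∂_1 are all 1, so H_0 ≅ Z.
  H_1: rank ker ∂_1 − rank ∂_2 = (12 − 5) − 7 = 0, and the invariant factors of ∂_2 are all 1, so H_1 ≅ 0.
  H_2: rank ker ∂_2 − rank ∂_3 = (8 − 7) − 0 = 1, and there is no ∂_3, so H_2 ≅ Z.

H_0 = Z,  H_1 = 0,  H_2 = Z.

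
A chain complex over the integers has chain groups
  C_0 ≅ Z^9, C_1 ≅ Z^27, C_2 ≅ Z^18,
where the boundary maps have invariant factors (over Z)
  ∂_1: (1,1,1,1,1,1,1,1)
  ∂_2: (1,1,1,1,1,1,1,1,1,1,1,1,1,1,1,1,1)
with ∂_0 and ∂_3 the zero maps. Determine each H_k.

H_0: b_0 = 9 − 0 − 8 = 1; torsion from ∂_1 factors > 1: none. So H_0 ≅ Z.
H_1: b_1 = 27 − 8 − 17 = 2; torsion from ∂_2 factors > 1: none. So H_1 ≅ Z^2.
H_2: b_2 = 18 − 17 − 0 = 1; torsion from ∂_3 factors > 1: none. So H_2 ≅ Z.

H_0 ≅ Z,  H_1 ≅ Z^2,  H_2 ≅ Z.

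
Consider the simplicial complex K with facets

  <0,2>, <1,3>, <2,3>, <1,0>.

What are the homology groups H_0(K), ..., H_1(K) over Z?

H_0 ≅ Z,  H_1 ≅ Z.

K has 4 vertices, 4 edges.
rank ∂_0 = 0, rank ∂_1 = 3 ⇒ b_0 = 4 − 0 − 3 = 1; all invariant factors of ∂_1 are 1 so no torsion. So H_0 = Z.
rank ∂_1 = 3, rank ∂_2 = 0 ⇒ b_1 = 4 − 3 − 0 = 1. So H_1 = Z.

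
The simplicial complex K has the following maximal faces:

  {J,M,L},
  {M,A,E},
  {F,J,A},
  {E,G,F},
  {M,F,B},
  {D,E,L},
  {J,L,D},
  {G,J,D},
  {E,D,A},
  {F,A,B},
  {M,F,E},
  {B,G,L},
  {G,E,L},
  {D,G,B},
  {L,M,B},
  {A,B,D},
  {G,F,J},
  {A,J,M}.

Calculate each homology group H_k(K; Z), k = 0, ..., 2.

H_0 ≅ Z,  H_1 ≅ Z × Z/2,  H_2 = 0.

We work with the vertex ordering A < B < D < E < F < G < J < L < M. The simplices of K, each written with vertices in increasing order, are:

  0-simplices (9): A, B, D, E, F, G, J, L, M
  1-simplices (27): AB, AD, AE, AF, AJ, AM, BD, BF, BG, BL, BM, DE, DG, DJ, DL, EF, EG, EL, EM, FG, FJ, FM, GJ, GL, JL, JM, LM
  2-simplices (18): ABD, ABF, ADE, AEM, AFJ, AJM, BDG, BFM, BGL, BLM, DEL, DGJ, DJL, EFG, EFM, EGL, FGJ, JLM

Hence C_0 ≅ Z^9, C_1 ≅ Z^27, C_2 ≅ Z^18.

∂_1: C_1 → C_0 sends each edge [p,q] (with p < q) to q − p. For instance
  ∂AD = D − A.
As a 9×27 matrix over Z this has rank 8, with invariant factors (1,1,1,1,1,1,1,1).

Boundary ∂_2: C_2 → C_1 sends each 2-simplex [p,q,r] to [q,r] − [p,r] + [p,q]. For instance
  ∂AJM = JM − AM + AJ,
  ∂BFM = FM − BM + BF.
The 27×18 boundary matrix has rank 18 and Smith normal form diag(1,1,1,1,1,1,1,1,1,1,1,1,1,1,1,1,1,2).

Reading off H_k = ker ∂_k / im ∂_{k+1}:

  H_0: rank C_0 − rank ∂_1 = 9 − 8 = 1, and the invariant factors of ∂_1 are all 1, so H_0 = Z.
  H_1: rank ker ∂_1 − rank ∂_2 = (27 − 8) − 18 = 1, and ∂_2 has invariant factor 2 > 1, so H_1 = Z × Z/2.
  H_2: rank ker ∂_2 − rank ∂_3 = (18 − 18) − 0 = 0, and there is no ∂_3, so H_2 = 0.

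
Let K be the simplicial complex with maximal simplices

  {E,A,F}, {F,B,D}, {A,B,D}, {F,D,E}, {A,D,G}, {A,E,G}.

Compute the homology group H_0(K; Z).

We work with the vertex ordering A < B < D < E < F < G. The simplices of K, each written with vertices in increasing order, are:

  0-simplices (6): A, B, D, E, F, G
  1-simplices (12): AB, AD, AE, AF, AG, BD, BF, DE, DF, DG, EF, EG
  2-simplices (6): ABD, ADG, AEF, AEG, BDF, DEF

giving chain groups C_0 ≅ Z^6, C_1 ≅ Z^12, C_2 ≅ Z^6.

∂_1: C_1 → C_0 sends each edge [p,q] (with p < q) to q − p. For instance
  ∂DE = E − D.
As a 6×12 matrix over Z this has rank 5, with invariant factors (1,1,1,1,1).

Boundary ∂_2: C_2 → C_1 acts by ∂[p,q,r] = [q,r] − [p,r] + [p,q]. For instance
  ∂ABD = BD − AD + AB,
  ∂AEF = EF − AF + AE.
This gives a 12×6 integer matrix of rank 6; reducing to Smith normal form yields diagonal entries (1,1,1,1,1,1).

Reading off H_k = ker ∂_k / im ∂_{k+1}:

  H_0: rank C_0 − rank ∂_1 = 6 − 5 = 1, and the invariant factors of ∂_1 are all 1, so H_0 = Z.

H_0 = Z.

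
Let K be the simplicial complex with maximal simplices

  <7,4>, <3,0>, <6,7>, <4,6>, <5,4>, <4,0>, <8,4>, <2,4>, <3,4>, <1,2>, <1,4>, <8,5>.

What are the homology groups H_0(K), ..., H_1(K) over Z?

H_0 ≅ Z,  H_1 ≅ Z^4.

Fix the vertex order 0 < 1 < 2 < 3 < 4 < 5 < 6 < 7 < 8 and write every simplex with vertices in increasing order. Then dim K = 1 and the simplices of K are:

  0-simplices (9): [0], [1], [2], [3], [4], [5], [6], [7], [8]
  1-simplices (12): [0,3], [0,4], [1,2], [1,4], [2,4], [3,4], [4,5], [4,6], [4,7], [4,8], [5,8], [6,7]

giving chain groups C_0 ≅ Z^9, C_1 ≅ Z^12.

∂_1: C_1 → C_0 sends each edge [p,q] (with p < q) to q − p. For instance
  ∂[0,3] = [3] − [0].
This gives a 9×12 integer matrix of rank 8; reducing to Smith normal form yields diagonal entries (1,1,1,1,1,1,1,1).

From H_k ≅ ker(∂_k) / im(∂_{k+1}) we obtain:

  H_0: rank C_0 − rank ∂_1 = 9 − 8 = 1, and the invariant factors of ∂_1 are all 1, so H_0 ≅ Z.
  H_1: rank ker ∂_1 − rank ∂_2 = (12 − 8) − 0 = 4, and there is no ∂_2, so H_1 ≅ Z^4.

(K is a triangulation of a wedge of 4 circles.)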